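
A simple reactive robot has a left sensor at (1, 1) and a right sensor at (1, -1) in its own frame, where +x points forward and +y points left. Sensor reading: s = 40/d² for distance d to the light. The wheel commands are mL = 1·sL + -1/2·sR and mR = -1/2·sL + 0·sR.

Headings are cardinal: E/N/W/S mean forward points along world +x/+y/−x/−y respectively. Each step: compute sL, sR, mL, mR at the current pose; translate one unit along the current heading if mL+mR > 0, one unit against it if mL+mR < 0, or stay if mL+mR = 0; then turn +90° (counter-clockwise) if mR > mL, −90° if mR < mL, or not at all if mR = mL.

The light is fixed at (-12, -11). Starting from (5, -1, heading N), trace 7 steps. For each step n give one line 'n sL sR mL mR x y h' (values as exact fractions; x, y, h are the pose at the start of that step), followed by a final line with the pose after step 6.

n=0: pose=(5,-1,N); sL=40/377, sR=8/89; mL=2052/33553, mR=-20/377; mL+mR=272/33553 → advance +1; mR−mL=-3832/33553 → turn -1·90°
n=1: pose=(5,0,E); sL=10/117, sR=5/53; mL=475/12402, mR=-5/117; mL+mR=-55/12402 → advance -1; mR−mL=-335/4134 → turn -1·90°
n=2: pose=(4,0,S); sL=40/389, sR=8/65; mL=1044/25285, mR=-20/389; mL+mR=-256/25285 → advance -1; mR−mL=-2344/25285 → turn -1·90°
n=3: pose=(4,1,W); sL=20/173, sR=20/197; mL=2210/34081, mR=-10/173; mL+mR=240/34081 → advance +1; mR−mL=-4180/34081 → turn -1·90°
n=4: pose=(3,1,N); sL=8/73, sR=8/85; mL=388/6205, mR=-4/73; mL+mR=48/6205 → advance +1; mR−mL=-728/6205 → turn -1·90°
n=5: pose=(3,2,E); sL=10/113, sR=1/10; mL=87/2260, mR=-5/113; mL+mR=-13/2260 → advance -1; mR−mL=-187/2260 → turn -1·90°
n=6: pose=(2,2,S); sL=40/369, sR=40/313; mL=5140/115497, mR=-20/369; mL+mR=-1120/115497 → advance -1; mR−mL=-3800/38499 → turn -1·90°

0 40/377 8/89 2052/33553 -20/377 5 -1 N
1 10/117 5/53 475/12402 -5/117 5 0 E
2 40/389 8/65 1044/25285 -20/389 4 0 S
3 20/173 20/197 2210/34081 -10/173 4 1 W
4 8/73 8/85 388/6205 -4/73 3 1 N
5 10/113 1/10 87/2260 -5/113 3 2 E
6 40/369 40/313 5140/115497 -20/369 2 2 S
final 2 3 W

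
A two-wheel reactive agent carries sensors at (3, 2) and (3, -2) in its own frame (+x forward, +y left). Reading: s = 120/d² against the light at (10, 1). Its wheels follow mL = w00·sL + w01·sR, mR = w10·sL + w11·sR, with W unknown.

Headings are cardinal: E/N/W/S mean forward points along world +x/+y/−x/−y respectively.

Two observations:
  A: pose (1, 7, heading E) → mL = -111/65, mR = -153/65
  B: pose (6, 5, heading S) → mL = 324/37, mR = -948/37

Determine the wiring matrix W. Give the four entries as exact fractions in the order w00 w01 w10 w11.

obs A: pose=(1,7,E) → sL=6/5, sR=30/13, mL=-111/65, mR=-153/65
obs B: pose=(6,5,S) → sL=24, sR=120/37, mL=324/37, mR=-948/37
sensor matrix S = [[6/5, 30/13], [24, 120/37]]; det S = -24768/481
solve [mL_A; mL_B] = S·[w00; w01] and [mR_A; mR_B] = S·[w10; w11]:
  w00 = 1/2, w01 = -1, w10 = -1, w11 = -1/2

1/2 -1 -1 -1/2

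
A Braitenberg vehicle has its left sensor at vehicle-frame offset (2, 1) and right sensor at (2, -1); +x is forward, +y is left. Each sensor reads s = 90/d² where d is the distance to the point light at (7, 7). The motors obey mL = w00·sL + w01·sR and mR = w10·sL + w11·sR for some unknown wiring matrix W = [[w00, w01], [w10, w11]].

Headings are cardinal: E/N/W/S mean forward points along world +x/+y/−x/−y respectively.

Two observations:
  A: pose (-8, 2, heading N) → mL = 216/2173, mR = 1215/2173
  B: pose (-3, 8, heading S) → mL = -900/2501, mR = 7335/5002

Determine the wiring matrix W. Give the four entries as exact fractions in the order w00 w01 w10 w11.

obs A: pose=(-8,2,N) → sL=18/53, sR=18/41, mL=216/2173, mR=1215/2173
obs B: pose=(-3,8,S) → sL=45/41, sR=45/61, mL=-900/2501, mR=7335/5002
sensor matrix S = [[18/53, 18/41], [45/41, 45/61]]; det S = -1257120/5434673
solve [mL_A; mL_B] = S·[w00; w01] and [mR_A; mR_B] = S·[w10; w11]:
  w00 = -1, w01 = 1, w10 = 1, w11 = 1/2

-1 1 1 1/2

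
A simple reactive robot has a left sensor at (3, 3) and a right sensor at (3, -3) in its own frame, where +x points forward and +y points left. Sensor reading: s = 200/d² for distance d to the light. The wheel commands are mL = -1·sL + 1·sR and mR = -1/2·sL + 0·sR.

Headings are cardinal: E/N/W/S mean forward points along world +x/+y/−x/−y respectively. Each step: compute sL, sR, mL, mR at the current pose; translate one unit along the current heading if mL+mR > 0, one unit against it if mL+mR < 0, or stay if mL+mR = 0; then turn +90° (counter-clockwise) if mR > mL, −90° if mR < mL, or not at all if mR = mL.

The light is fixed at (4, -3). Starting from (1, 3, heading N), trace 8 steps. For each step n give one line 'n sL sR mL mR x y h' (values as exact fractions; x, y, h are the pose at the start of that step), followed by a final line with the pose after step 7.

0 200/117 200/81 800/1053 -100/117 1 3 N
1 25/8 50 375/8 -25/16 1 2 E
2 40 200/29 -960/29 -20 2 2 S
3 100/41 20 720/41 -50/41 2 3 E
4 200/13 8 -96/13 -100/13 3 3 S
5 25/4 50/29 -525/116 -25/8 3 4 W
6 8 8 0 -4 4 4 S
7 100/17 20/13 -960/221 -50/17 4 5 W
final 5 5 S

n=0: pose=(1,3,N); sL=200/117, sR=200/81; mL=800/1053, mR=-100/117; mL+mR=-100/1053 → advance -1; mR−mL=-1700/1053 → turn -1·90°
n=1: pose=(1,2,E); sL=25/8, sR=50; mL=375/8, mR=-25/16; mL+mR=725/16 → advance +1; mR−mL=-775/16 → turn -1·90°
n=2: pose=(2,2,S); sL=40, sR=200/29; mL=-960/29, mR=-20; mL+mR=-1540/29 → advance -1; mR−mL=380/29 → turn +1·90°
n=3: pose=(2,3,E); sL=100/41, sR=20; mL=720/41, mR=-50/41; mL+mR=670/41 → advance +1; mR−mL=-770/41 → turn -1·90°
n=4: pose=(3,3,S); sL=200/13, sR=8; mL=-96/13, mR=-100/13; mL+mR=-196/13 → advance -1; mR−mL=-4/13 → turn -1·90°
n=5: pose=(3,4,W); sL=25/4, sR=50/29; mL=-525/116, mR=-25/8; mL+mR=-1775/232 → advance -1; mR−mL=325/232 → turn +1·90°
n=6: pose=(4,4,S); sL=8, sR=8; mL=0, mR=-4; mL+mR=-4 → advance -1; mR−mL=-4 → turn -1·90°
n=7: pose=(4,5,W); sL=100/17, sR=20/13; mL=-960/221, mR=-50/17; mL+mR=-1610/221 → advance -1; mR−mL=310/221 → turn +1·90°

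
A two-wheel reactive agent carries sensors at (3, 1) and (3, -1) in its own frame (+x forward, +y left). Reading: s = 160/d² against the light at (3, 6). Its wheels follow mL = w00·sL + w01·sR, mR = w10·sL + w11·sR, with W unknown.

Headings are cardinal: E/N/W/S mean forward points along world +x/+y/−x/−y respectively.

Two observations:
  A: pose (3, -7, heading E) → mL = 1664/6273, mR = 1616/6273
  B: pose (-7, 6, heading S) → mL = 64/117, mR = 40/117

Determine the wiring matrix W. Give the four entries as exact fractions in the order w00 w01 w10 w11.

obs A: pose=(3,-7,E) → sL=160/153, sR=32/41, mL=1664/6273, mR=1616/6273
obs B: pose=(-7,6,S) → sL=16/9, sR=16/13, mL=64/117, mR=40/117
sensor matrix S = [[160/153, 32/41], [16/9, 16/13]]; det S = -8192/81549
solve [mL_A; mL_B] = S·[w00; w01] and [mR_A; mR_B] = S·[w10; w11]:
  w00 = 1, w01 = -1, w10 = -1/2, w11 = 1

1 -1 -1/2 1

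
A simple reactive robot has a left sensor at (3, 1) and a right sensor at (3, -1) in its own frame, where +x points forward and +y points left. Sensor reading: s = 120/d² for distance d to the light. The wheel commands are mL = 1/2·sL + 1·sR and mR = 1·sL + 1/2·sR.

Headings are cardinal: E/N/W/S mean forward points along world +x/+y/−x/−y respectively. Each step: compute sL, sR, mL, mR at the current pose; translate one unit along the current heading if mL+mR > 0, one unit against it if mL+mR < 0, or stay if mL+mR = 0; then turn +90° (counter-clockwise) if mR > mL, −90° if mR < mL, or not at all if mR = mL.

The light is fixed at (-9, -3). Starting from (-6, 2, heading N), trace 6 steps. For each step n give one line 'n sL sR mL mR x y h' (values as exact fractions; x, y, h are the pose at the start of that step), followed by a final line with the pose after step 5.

0 30/17 3/2 81/34 171/68 -6 2 N
1 24/5 120/49 1188/245 1476/245 -6 3 W
2 20/3 12 46/3 38/3 -7 3 S
3 120/17 120/37 4260/629 5460/629 -7 2 W
4 15 30 75/2 30 -8 2 S
5 120/13 120/29 3300/377 4260/377 -8 1 W
final -9 1 S

n=0: pose=(-6,2,N); sL=30/17, sR=3/2; mL=81/34, mR=171/68; mL+mR=333/68 → advance +1; mR−mL=9/68 → turn +1·90°
n=1: pose=(-6,3,W); sL=24/5, sR=120/49; mL=1188/245, mR=1476/245; mL+mR=2664/245 → advance +1; mR−mL=288/245 → turn +1·90°
n=2: pose=(-7,3,S); sL=20/3, sR=12; mL=46/3, mR=38/3; mL+mR=28 → advance +1; mR−mL=-8/3 → turn -1·90°
n=3: pose=(-7,2,W); sL=120/17, sR=120/37; mL=4260/629, mR=5460/629; mL+mR=9720/629 → advance +1; mR−mL=1200/629 → turn +1·90°
n=4: pose=(-8,2,S); sL=15, sR=30; mL=75/2, mR=30; mL+mR=135/2 → advance +1; mR−mL=-15/2 → turn -1·90°
n=5: pose=(-8,1,W); sL=120/13, sR=120/29; mL=3300/377, mR=4260/377; mL+mR=7560/377 → advance +1; mR−mL=960/377 → turn +1·90°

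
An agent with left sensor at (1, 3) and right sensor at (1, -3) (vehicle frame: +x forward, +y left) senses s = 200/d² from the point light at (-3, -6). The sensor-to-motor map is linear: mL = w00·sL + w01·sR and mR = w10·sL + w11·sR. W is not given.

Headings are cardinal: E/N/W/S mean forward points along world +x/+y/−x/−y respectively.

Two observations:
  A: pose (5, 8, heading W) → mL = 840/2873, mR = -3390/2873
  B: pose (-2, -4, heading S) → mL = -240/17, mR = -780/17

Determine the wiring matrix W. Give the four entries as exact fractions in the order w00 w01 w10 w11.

1/2 -1/2 -1/2 -1

obs A: pose=(5,8,W) → sL=20/17, sR=100/169, mL=840/2873, mR=-3390/2873
obs B: pose=(-2,-4,S) → sL=200/17, sR=40, mL=-240/17, mR=-780/17
sensor matrix S = [[20/17, 100/169], [200/17, 40]]; det S = 115200/2873
solve [mL_A; mL_B] = S·[w00; w01] and [mR_A; mR_B] = S·[w10; w11]:
  w00 = 1/2, w01 = -1/2, w10 = -1/2, w11 = -1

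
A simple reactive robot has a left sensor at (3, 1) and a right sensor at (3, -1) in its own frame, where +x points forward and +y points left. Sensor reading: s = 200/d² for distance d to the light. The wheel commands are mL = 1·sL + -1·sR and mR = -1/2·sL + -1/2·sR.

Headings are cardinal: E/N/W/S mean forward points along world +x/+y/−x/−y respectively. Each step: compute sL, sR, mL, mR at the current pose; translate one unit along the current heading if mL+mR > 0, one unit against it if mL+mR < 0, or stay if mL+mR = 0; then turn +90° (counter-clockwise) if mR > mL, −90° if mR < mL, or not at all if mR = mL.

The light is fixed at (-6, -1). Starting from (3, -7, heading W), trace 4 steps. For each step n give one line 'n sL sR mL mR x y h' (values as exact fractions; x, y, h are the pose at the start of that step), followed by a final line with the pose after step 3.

0 40/17 200/61 -960/1037 -2920/1037 3 -7 W
1 20/9 20/13 80/117 -220/117 4 -7 N
2 40/41 200/233 1120/9553 -8760/9553 4 -8 E
3 1 50/41 -9/41 -91/82 3 -8 S
final 3 -7 W

n=0: pose=(3,-7,W); sL=40/17, sR=200/61; mL=-960/1037, mR=-2920/1037; mL+mR=-3880/1037 → advance -1; mR−mL=-1960/1037 → turn -1·90°
n=1: pose=(4,-7,N); sL=20/9, sR=20/13; mL=80/117, mR=-220/117; mL+mR=-140/117 → advance -1; mR−mL=-100/39 → turn -1·90°
n=2: pose=(4,-8,E); sL=40/41, sR=200/233; mL=1120/9553, mR=-8760/9553; mL+mR=-7640/9553 → advance -1; mR−mL=-9880/9553 → turn -1·90°
n=3: pose=(3,-8,S); sL=1, sR=50/41; mL=-9/41, mR=-91/82; mL+mR=-109/82 → advance -1; mR−mL=-73/82 → turn -1·90°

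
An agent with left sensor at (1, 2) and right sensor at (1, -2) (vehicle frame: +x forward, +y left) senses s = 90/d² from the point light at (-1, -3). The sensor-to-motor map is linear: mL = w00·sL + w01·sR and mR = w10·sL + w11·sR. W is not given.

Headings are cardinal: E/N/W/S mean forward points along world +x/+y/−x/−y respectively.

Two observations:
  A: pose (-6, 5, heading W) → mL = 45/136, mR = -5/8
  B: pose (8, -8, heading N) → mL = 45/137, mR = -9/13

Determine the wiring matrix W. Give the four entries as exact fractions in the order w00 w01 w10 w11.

obs A: pose=(-6,5,W) → sL=5/4, sR=45/68, mL=45/136, mR=-5/8
obs B: pose=(8,-8,N) → sL=18/13, sR=90/137, mL=45/137, mR=-9/13
sensor matrix S = [[5/4, 45/68], [18/13, 90/137]]; det S = -2880/30277
solve [mL_A; mL_B] = S·[w00; w01] and [mR_A; mR_B] = S·[w10; w11]:
  w00 = 0, w01 = 1/2, w10 = -1/2, w11 = 0

0 1/2 -1/2 0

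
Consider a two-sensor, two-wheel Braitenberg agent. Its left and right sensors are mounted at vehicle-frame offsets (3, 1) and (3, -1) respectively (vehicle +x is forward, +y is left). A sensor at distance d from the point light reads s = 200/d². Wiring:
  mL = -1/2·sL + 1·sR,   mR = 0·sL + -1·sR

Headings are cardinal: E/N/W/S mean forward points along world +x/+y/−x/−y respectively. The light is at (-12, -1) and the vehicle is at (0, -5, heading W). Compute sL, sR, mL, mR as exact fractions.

100/53 20/9 610/477 -20/9

left sensor world pos  = (-3, -6); dL² = 106
right sensor world pos = (-3, -4); dR² = 90
sL = 200/106 = 100/53
sR = 200/90 = 20/9
mL = -1/2·sL + 1·sR = 610/477
mR = 0·sL + -1·sR = -20/9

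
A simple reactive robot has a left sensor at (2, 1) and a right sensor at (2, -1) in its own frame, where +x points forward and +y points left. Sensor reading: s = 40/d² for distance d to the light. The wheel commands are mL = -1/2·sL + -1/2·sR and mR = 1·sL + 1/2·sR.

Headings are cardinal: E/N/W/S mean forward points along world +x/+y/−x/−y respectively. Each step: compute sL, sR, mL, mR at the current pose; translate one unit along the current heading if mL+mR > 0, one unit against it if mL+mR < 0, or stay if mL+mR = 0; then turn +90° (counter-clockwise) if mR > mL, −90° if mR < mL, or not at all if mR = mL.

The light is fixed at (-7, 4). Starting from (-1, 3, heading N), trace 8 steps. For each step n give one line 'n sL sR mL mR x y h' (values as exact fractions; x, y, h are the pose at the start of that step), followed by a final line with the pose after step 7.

n=0: pose=(-1,3,N); sL=20/13, sR=4/5; mL=-76/65, mR=126/65; mL+mR=10/13 → advance +1; mR−mL=202/65 → turn +1·90°
n=1: pose=(-1,4,W); sL=40/17, sR=40/17; mL=-40/17, mR=60/17; mL+mR=20/17 → advance +1; mR−mL=100/17 → turn +1·90°
n=2: pose=(-2,4,S); sL=1, sR=2; mL=-3/2, mR=2; mL+mR=1/2 → advance +1; mR−mL=7/2 → turn +1·90°
n=3: pose=(-2,3,E); sL=40/49, sR=40/53; mL=-2040/2597, mR=3100/2597; mL+mR=20/49 → advance +1; mR−mL=5140/2597 → turn +1·90°
n=4: pose=(-1,3,N); sL=20/13, sR=4/5; mL=-76/65, mR=126/65; mL+mR=10/13 → advance +1; mR−mL=202/65 → turn +1·90°
n=5: pose=(-1,4,W); sL=40/17, sR=40/17; mL=-40/17, mR=60/17; mL+mR=20/17 → advance +1; mR−mL=100/17 → turn +1·90°
n=6: pose=(-2,4,S); sL=1, sR=2; mL=-3/2, mR=2; mL+mR=1/2 → advance +1; mR−mL=7/2 → turn +1·90°
n=7: pose=(-2,3,E); sL=40/49, sR=40/53; mL=-2040/2597, mR=3100/2597; mL+mR=20/49 → advance +1; mR−mL=5140/2597 → turn +1·90°

0 20/13 4/5 -76/65 126/65 -1 3 N
1 40/17 40/17 -40/17 60/17 -1 4 W
2 1 2 -3/2 2 -2 4 S
3 40/49 40/53 -2040/2597 3100/2597 -2 3 E
4 20/13 4/5 -76/65 126/65 -1 3 N
5 40/17 40/17 -40/17 60/17 -1 4 W
6 1 2 -3/2 2 -2 4 S
7 40/49 40/53 -2040/2597 3100/2597 -2 3 E
final -1 3 N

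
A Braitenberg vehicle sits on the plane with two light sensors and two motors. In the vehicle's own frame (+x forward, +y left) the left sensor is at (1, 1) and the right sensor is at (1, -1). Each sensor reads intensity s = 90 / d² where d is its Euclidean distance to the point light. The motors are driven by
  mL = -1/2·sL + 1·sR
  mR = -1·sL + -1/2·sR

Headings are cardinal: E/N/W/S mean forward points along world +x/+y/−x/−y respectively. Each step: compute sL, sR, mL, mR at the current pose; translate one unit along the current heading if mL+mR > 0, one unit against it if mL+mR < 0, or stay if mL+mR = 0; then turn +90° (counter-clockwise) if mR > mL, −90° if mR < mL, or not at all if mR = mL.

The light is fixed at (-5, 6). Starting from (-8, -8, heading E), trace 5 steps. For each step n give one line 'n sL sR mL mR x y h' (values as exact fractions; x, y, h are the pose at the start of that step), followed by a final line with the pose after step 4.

n=0: pose=(-8,-8,E); sL=90/173, sR=90/229; mL=5265/39617, mR=-28395/39617; mL+mR=-23130/39617 → advance -1; mR−mL=-33660/39617 → turn -1·90°
n=1: pose=(-9,-8,S); sL=5/13, sR=9/25; mL=109/650, mR=-367/650; mL+mR=-129/325 → advance -1; mR−mL=-238/325 → turn -1·90°
n=2: pose=(-9,-7,W); sL=90/221, sR=90/169; mL=945/2873, mR=-1935/2873; mL+mR=-990/2873 → advance -1; mR−mL=-2880/2873 → turn -1·90°
n=3: pose=(-8,-7,N); sL=9/16, sR=45/74; mL=387/1184, mR=-513/592; mL+mR=-639/1184 → advance -1; mR−mL=-1413/1184 → turn -1·90°
n=4: pose=(-8,-8,E); sL=90/173, sR=90/229; mL=5265/39617, mR=-28395/39617; mL+mR=-23130/39617 → advance -1; mR−mL=-33660/39617 → turn -1·90°

0 90/173 90/229 5265/39617 -28395/39617 -8 -8 E
1 5/13 9/25 109/650 -367/650 -9 -8 S
2 90/221 90/169 945/2873 -1935/2873 -9 -7 W
3 9/16 45/74 387/1184 -513/592 -8 -7 N
4 90/173 90/229 5265/39617 -28395/39617 -8 -8 E
final -9 -8 S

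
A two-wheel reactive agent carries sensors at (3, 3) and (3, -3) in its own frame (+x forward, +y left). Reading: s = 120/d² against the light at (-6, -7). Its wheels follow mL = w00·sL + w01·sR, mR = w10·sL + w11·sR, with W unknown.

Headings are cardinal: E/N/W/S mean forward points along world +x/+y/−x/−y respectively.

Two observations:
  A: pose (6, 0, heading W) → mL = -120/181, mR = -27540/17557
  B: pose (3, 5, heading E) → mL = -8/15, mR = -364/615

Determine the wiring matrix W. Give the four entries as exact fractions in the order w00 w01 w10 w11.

obs A: pose=(6,0,W) → sL=120/97, sR=120/181, mL=-120/181, mR=-27540/17557
obs B: pose=(3,5,E) → sL=40/123, sR=8/15, mL=-8/15, mR=-364/615
sensor matrix S = [[120/97, 120/181], [40/123, 8/15]]; det S = 319744/719837
solve [mL_A; mL_B] = S·[w00; w01] and [mR_A; mR_B] = S·[w10; w11]:
  w00 = 0, w01 = -1, w10 = -1, w11 = -1/2

0 -1 -1 -1/2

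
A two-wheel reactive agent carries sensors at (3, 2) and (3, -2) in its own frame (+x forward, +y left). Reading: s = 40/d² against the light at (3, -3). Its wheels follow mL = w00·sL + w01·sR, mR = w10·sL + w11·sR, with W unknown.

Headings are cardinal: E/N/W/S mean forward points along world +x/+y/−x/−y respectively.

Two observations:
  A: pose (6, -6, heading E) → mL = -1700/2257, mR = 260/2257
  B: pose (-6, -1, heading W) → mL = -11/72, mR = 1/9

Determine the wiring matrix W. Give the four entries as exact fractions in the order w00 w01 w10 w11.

-1 1/2 -1/2 1

obs A: pose=(6,-6,E) → sL=40/37, sR=40/61, mL=-1700/2257, mR=260/2257
obs B: pose=(-6,-1,W) → sL=5/18, sR=1/4, mL=-11/72, mR=1/9
sensor matrix S = [[40/37, 40/61], [5/18, 1/4]]; det S = 1790/20313
solve [mL_A; mL_B] = S·[w00; w01] and [mR_A; mR_B] = S·[w10; w11]:
  w00 = -1, w01 = 1/2, w10 = -1/2, w11 = 1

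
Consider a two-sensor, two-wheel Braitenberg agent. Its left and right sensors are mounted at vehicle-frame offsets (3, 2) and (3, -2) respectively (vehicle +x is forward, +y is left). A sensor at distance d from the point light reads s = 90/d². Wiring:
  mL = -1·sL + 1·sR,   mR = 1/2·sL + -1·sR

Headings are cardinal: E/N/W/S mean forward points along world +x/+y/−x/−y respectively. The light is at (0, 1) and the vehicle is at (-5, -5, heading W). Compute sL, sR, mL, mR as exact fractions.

45/64 9/8 27/64 -99/128

left sensor world pos  = (-8, -7); dL² = 128
right sensor world pos = (-8, -3); dR² = 80
sL = 90/128 = 45/64
sR = 90/80 = 9/8
mL = -1·sL + 1·sR = 27/64
mR = 1/2·sL + -1·sR = -99/128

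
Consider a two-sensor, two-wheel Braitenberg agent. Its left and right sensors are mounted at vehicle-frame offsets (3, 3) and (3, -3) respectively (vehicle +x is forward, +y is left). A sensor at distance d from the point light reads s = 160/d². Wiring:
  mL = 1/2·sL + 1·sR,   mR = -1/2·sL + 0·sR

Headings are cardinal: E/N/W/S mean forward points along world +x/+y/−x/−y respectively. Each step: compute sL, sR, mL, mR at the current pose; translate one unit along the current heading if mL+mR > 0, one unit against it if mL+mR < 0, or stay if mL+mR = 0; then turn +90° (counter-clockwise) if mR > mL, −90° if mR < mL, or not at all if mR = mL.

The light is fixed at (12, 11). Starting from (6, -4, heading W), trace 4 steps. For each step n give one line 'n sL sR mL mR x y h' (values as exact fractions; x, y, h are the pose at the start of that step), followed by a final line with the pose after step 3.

0 32/81 32/45 368/405 -16/81 6 -4 W
1 40/61 1 81/61 -20/61 5 -4 N
2 160/137 32/61 9264/8357 -80/137 5 -3 E
3 80/149 16/37 3864/5513 -40/149 6 -3 S
final 6 -4 W

n=0: pose=(6,-4,W); sL=32/81, sR=32/45; mL=368/405, mR=-16/81; mL+mR=32/45 → advance +1; mR−mL=-448/405 → turn -1·90°
n=1: pose=(5,-4,N); sL=40/61, sR=1; mL=81/61, mR=-20/61; mL+mR=1 → advance +1; mR−mL=-101/61 → turn -1·90°
n=2: pose=(5,-3,E); sL=160/137, sR=32/61; mL=9264/8357, mR=-80/137; mL+mR=32/61 → advance +1; mR−mL=-14144/8357 → turn -1·90°
n=3: pose=(6,-3,S); sL=80/149, sR=16/37; mL=3864/5513, mR=-40/149; mL+mR=16/37 → advance +1; mR−mL=-5344/5513 → turn -1·90°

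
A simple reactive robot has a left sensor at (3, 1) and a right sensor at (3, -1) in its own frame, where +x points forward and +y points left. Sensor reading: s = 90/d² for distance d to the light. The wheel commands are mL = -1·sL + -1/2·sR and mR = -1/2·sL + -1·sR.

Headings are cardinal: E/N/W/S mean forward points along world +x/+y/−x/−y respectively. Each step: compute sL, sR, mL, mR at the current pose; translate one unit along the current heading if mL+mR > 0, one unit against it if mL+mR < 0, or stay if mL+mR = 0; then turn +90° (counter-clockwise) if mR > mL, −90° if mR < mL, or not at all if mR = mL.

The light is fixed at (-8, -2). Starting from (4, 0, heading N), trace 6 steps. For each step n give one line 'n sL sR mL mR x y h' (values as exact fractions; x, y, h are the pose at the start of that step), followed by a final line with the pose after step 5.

0 45/73 45/97 -12015/14162 -10935/14162 4 0 N
1 10/9 18/17 -251/153 -247/153 4 -1 W
2 9/20 45/74 -279/370 -1233/1480 5 -1 S
3 90/101 90/109 -14355/11009 -13995/11009 5 0 W
4 45/113 9/17 -2547/3842 -2799/3842 6 0 S
5 18/25 90/137 -3591/3425 -3483/3425 6 1 W
final 7 1 S

n=0: pose=(4,0,N); sL=45/73, sR=45/97; mL=-12015/14162, mR=-10935/14162; mL+mR=-11475/7081 → advance -1; mR−mL=540/7081 → turn +1·90°
n=1: pose=(4,-1,W); sL=10/9, sR=18/17; mL=-251/153, mR=-247/153; mL+mR=-166/51 → advance -1; mR−mL=4/153 → turn +1·90°
n=2: pose=(5,-1,S); sL=9/20, sR=45/74; mL=-279/370, mR=-1233/1480; mL+mR=-2349/1480 → advance -1; mR−mL=-117/1480 → turn -1·90°
n=3: pose=(5,0,W); sL=90/101, sR=90/109; mL=-14355/11009, mR=-13995/11009; mL+mR=-28350/11009 → advance -1; mR−mL=360/11009 → turn +1·90°
n=4: pose=(6,0,S); sL=45/113, sR=9/17; mL=-2547/3842, mR=-2799/3842; mL+mR=-2673/1921 → advance -1; mR−mL=-126/1921 → turn -1·90°
n=5: pose=(6,1,W); sL=18/25, sR=90/137; mL=-3591/3425, mR=-3483/3425; mL+mR=-7074/3425 → advance -1; mR−mL=108/3425 → turn +1·90°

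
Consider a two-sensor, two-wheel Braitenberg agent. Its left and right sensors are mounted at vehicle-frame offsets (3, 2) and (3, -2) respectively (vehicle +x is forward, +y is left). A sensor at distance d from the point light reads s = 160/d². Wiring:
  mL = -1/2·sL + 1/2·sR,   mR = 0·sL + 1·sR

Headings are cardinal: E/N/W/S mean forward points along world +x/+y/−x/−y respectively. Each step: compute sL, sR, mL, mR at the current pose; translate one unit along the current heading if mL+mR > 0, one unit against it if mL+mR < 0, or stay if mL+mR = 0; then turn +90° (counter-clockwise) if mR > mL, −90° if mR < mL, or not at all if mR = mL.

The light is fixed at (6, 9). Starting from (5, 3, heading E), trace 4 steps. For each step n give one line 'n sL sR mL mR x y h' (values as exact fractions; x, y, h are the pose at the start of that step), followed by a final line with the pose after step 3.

n=0: pose=(5,3,E); sL=8, sR=40/17; mL=-48/17, mR=40/17; mL+mR=-8/17 → advance -1; mR−mL=88/17 → turn +1·90°
n=1: pose=(4,3,N); sL=32/5, sR=160/9; mL=256/45, mR=160/9; mL+mR=352/15 → advance +1; mR−mL=544/45 → turn +1·90°
n=2: pose=(4,4,W); sL=80/37, sR=80/17; mL=800/629, mR=80/17; mL+mR=3760/629 → advance +1; mR−mL=2160/629 → turn +1·90°
n=3: pose=(3,4,S); sL=32/13, sR=160/89; mL=-384/1157, mR=160/89; mL+mR=1696/1157 → advance +1; mR−mL=2464/1157 → turn +1·90°

0 8 40/17 -48/17 40/17 5 3 E
1 32/5 160/9 256/45 160/9 4 3 N
2 80/37 80/17 800/629 80/17 4 4 W
3 32/13 160/89 -384/1157 160/89 3 4 S
final 3 3 E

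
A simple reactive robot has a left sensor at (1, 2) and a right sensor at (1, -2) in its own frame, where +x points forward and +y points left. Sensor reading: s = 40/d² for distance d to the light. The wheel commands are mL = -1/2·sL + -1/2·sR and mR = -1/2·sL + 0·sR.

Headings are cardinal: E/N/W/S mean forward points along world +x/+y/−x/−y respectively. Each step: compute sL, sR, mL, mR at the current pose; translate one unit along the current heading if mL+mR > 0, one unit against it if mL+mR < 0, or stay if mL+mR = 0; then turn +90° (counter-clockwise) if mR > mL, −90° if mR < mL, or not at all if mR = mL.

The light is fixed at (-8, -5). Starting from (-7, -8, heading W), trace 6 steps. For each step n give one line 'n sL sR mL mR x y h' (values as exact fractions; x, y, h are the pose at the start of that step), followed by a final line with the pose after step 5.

0 8/5 40 -104/5 -4/5 -7 -8 W
1 5/4 5/2 -15/8 -5/8 -6 -8 S
2 40/9 8/5 -136/45 -20/9 -6 -7 E
3 20 4 -12 -10 -7 -7 N
4 8/5 40 -104/5 -4/5 -7 -8 W
5 5/4 5/2 -15/8 -5/8 -6 -8 S
final -6 -7 E

n=0: pose=(-7,-8,W); sL=8/5, sR=40; mL=-104/5, mR=-4/5; mL+mR=-108/5 → advance -1; mR−mL=20 → turn +1·90°
n=1: pose=(-6,-8,S); sL=5/4, sR=5/2; mL=-15/8, mR=-5/8; mL+mR=-5/2 → advance -1; mR−mL=5/4 → turn +1·90°
n=2: pose=(-6,-7,E); sL=40/9, sR=8/5; mL=-136/45, mR=-20/9; mL+mR=-236/45 → advance -1; mR−mL=4/5 → turn +1·90°
n=3: pose=(-7,-7,N); sL=20, sR=4; mL=-12, mR=-10; mL+mR=-22 → advance -1; mR−mL=2 → turn +1·90°
n=4: pose=(-7,-8,W); sL=8/5, sR=40; mL=-104/5, mR=-4/5; mL+mR=-108/5 → advance -1; mR−mL=20 → turn +1·90°
n=5: pose=(-6,-8,S); sL=5/4, sR=5/2; mL=-15/8, mR=-5/8; mL+mR=-5/2 → advance -1; mR−mL=5/4 → turn +1·90°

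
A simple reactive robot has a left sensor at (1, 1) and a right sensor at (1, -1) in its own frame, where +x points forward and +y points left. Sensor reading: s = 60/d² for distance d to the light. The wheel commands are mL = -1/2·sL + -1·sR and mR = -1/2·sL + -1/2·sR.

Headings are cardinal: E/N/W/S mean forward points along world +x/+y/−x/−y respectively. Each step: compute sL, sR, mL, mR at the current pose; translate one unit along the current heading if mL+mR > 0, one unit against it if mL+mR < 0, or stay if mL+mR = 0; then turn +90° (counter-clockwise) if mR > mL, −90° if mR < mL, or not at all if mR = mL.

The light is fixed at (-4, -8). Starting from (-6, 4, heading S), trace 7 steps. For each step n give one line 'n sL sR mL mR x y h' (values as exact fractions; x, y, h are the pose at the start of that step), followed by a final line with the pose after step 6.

0 30/61 6/13 -561/793 -378/793 -6 4 S
1 60/197 12/29 -3234/5713 -2052/5713 -6 5 E
2 15/53 3/10 -117/265 -309/1060 -7 5 N
3 60/137 12/37 -2754/5069 -1932/5069 -7 4 W
4 30/61 6/13 -561/793 -378/793 -6 4 S
5 60/197 12/29 -3234/5713 -2052/5713 -6 5 E
6 15/53 3/10 -117/265 -309/1060 -7 5 N
final -7 4 W

n=0: pose=(-6,4,S); sL=30/61, sR=6/13; mL=-561/793, mR=-378/793; mL+mR=-939/793 → advance -1; mR−mL=3/13 → turn +1·90°
n=1: pose=(-6,5,E); sL=60/197, sR=12/29; mL=-3234/5713, mR=-2052/5713; mL+mR=-5286/5713 → advance -1; mR−mL=6/29 → turn +1·90°
n=2: pose=(-7,5,N); sL=15/53, sR=3/10; mL=-117/265, mR=-309/1060; mL+mR=-777/1060 → advance -1; mR−mL=3/20 → turn +1·90°
n=3: pose=(-7,4,W); sL=60/137, sR=12/37; mL=-2754/5069, mR=-1932/5069; mL+mR=-4686/5069 → advance -1; mR−mL=6/37 → turn +1·90°
n=4: pose=(-6,4,S); sL=30/61, sR=6/13; mL=-561/793, mR=-378/793; mL+mR=-939/793 → advance -1; mR−mL=3/13 → turn +1·90°
n=5: pose=(-6,5,E); sL=60/197, sR=12/29; mL=-3234/5713, mR=-2052/5713; mL+mR=-5286/5713 → advance -1; mR−mL=6/29 → turn +1·90°
n=6: pose=(-7,5,N); sL=15/53, sR=3/10; mL=-117/265, mR=-309/1060; mL+mR=-777/1060 → advance -1; mR−mL=3/20 → turn +1·90°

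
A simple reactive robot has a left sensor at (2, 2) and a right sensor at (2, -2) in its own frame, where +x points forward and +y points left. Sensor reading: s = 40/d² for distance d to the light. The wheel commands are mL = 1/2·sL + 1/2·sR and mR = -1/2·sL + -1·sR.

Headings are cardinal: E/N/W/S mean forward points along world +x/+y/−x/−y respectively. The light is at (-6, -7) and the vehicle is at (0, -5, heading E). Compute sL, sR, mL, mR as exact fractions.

left sensor world pos  = (2, -3); dL² = 80
right sensor world pos = (2, -7); dR² = 64
sL = 40/80 = 1/2
sR = 40/64 = 5/8
mL = 1/2·sL + 1/2·sR = 9/16
mR = -1/2·sL + -1·sR = -7/8

1/2 5/8 9/16 -7/8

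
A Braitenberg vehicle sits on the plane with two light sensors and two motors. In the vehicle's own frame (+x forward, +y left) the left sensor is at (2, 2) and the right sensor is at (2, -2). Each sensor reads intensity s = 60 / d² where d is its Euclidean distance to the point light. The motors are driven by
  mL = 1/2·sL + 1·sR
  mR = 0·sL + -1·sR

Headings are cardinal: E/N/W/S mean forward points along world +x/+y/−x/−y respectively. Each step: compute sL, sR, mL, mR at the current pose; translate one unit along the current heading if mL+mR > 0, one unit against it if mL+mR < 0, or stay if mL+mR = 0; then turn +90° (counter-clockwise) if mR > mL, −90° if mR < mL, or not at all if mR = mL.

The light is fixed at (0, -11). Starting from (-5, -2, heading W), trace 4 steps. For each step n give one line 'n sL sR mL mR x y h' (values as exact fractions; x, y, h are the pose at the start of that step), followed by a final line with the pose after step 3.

0 30/49 6/17 549/833 -6/17 -5 -2 W
1 12/37 60/137 3042/5069 -60/137 -6 -2 N
2 3/8 3/4 15/16 -3/4 -6 -1 E
3 60/73 60/113 7770/8249 -60/113 -5 -1 S
final -5 -2 W

n=0: pose=(-5,-2,W); sL=30/49, sR=6/17; mL=549/833, mR=-6/17; mL+mR=15/49 → advance +1; mR−mL=-843/833 → turn -1·90°
n=1: pose=(-6,-2,N); sL=12/37, sR=60/137; mL=3042/5069, mR=-60/137; mL+mR=6/37 → advance +1; mR−mL=-5262/5069 → turn -1·90°
n=2: pose=(-6,-1,E); sL=3/8, sR=3/4; mL=15/16, mR=-3/4; mL+mR=3/16 → advance +1; mR−mL=-27/16 → turn -1·90°
n=3: pose=(-5,-1,S); sL=60/73, sR=60/113; mL=7770/8249, mR=-60/113; mL+mR=30/73 → advance +1; mR−mL=-12150/8249 → turn -1·90°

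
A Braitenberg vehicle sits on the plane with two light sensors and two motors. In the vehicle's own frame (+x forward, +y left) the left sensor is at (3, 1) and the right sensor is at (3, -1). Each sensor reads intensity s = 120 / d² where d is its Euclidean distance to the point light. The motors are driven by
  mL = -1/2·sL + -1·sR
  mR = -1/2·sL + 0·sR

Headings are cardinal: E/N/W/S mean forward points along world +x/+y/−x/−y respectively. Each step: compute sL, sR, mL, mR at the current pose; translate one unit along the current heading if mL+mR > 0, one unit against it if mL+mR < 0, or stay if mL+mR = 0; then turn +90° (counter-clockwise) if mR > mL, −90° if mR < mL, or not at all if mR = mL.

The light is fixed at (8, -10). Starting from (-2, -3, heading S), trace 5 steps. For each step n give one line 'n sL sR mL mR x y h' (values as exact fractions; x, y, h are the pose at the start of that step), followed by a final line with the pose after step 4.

n=0: pose=(-2,-3,S); sL=120/97, sR=120/137; mL=-19860/13289, mR=-60/97; mL+mR=-28080/13289 → advance -1; mR−mL=120/137 → turn +1·90°
n=1: pose=(-2,-2,E); sL=12/13, sR=60/49; mL=-1074/637, mR=-6/13; mL+mR=-1368/637 → advance -1; mR−mL=60/49 → turn +1·90°
n=2: pose=(-3,-2,N); sL=24/53, sR=120/221; mL=-9012/11713, mR=-12/53; mL+mR=-11664/11713 → advance -1; mR−mL=120/221 → turn +1·90°
n=3: pose=(-3,-3,W); sL=15/29, sR=6/13; mL=-543/754, mR=-15/58; mL+mR=-369/377 → advance -1; mR−mL=6/13 → turn +1·90°
n=4: pose=(-2,-3,S); sL=120/97, sR=120/137; mL=-19860/13289, mR=-60/97; mL+mR=-28080/13289 → advance -1; mR−mL=120/137 → turn +1·90°

0 120/97 120/137 -19860/13289 -60/97 -2 -3 S
1 12/13 60/49 -1074/637 -6/13 -2 -2 E
2 24/53 120/221 -9012/11713 -12/53 -3 -2 N
3 15/29 6/13 -543/754 -15/58 -3 -3 W
4 120/97 120/137 -19860/13289 -60/97 -2 -3 S
final -2 -2 E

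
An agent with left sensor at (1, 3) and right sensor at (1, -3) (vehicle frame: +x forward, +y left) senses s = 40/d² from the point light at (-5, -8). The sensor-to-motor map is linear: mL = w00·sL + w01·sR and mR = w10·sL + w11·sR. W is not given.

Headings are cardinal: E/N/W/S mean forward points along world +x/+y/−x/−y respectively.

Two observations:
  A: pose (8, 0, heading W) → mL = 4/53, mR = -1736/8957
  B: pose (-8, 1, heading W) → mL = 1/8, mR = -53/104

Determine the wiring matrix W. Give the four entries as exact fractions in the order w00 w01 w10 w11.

obs A: pose=(8,0,W) → sL=40/169, sR=8/53, mL=4/53, mR=-1736/8957
obs B: pose=(-8,1,W) → sL=10/13, sR=1/4, mL=1/8, mR=-53/104
sensor matrix S = [[40/169, 8/53], [10/13, 1/4]]; det S = -510/8957
solve [mL_A; mL_B] = S·[w00; w01] and [mR_A; mR_B] = S·[w10; w11]:
  w00 = 0, w01 = 1/2, w10 = -1/2, w11 = -1/2

0 1/2 -1/2 -1/2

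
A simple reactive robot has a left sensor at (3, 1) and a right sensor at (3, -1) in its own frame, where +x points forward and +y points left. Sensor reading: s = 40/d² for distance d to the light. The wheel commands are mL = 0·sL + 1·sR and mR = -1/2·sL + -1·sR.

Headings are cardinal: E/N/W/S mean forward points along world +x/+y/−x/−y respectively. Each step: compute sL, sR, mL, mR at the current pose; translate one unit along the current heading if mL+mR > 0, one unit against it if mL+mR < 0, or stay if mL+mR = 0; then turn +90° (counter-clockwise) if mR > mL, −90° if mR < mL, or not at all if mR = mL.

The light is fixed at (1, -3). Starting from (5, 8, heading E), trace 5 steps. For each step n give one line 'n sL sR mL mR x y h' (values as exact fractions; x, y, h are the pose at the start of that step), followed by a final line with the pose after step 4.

0 40/193 40/149 40/149 -10700/28757 5 8 E
1 1/2 10/17 10/17 -57/68 4 8 S
2 40/121 40/169 40/169 -8220/20449 4 9 W
3 20/117 4/25 4/25 -718/2925 5 9 N
4 40/193 40/149 40/149 -10700/28757 5 8 E
final 4 8 S

n=0: pose=(5,8,E); sL=40/193, sR=40/149; mL=40/149, mR=-10700/28757; mL+mR=-20/193 → advance -1; mR−mL=-18420/28757 → turn -1·90°
n=1: pose=(4,8,S); sL=1/2, sR=10/17; mL=10/17, mR=-57/68; mL+mR=-1/4 → advance -1; mR−mL=-97/68 → turn -1·90°
n=2: pose=(4,9,W); sL=40/121, sR=40/169; mL=40/169, mR=-8220/20449; mL+mR=-20/121 → advance -1; mR−mL=-13060/20449 → turn -1·90°
n=3: pose=(5,9,N); sL=20/117, sR=4/25; mL=4/25, mR=-718/2925; mL+mR=-10/117 → advance -1; mR−mL=-1186/2925 → turn -1·90°
n=4: pose=(5,8,E); sL=40/193, sR=40/149; mL=40/149, mR=-10700/28757; mL+mR=-20/193 → advance -1; mR−mL=-18420/28757 → turn -1·90°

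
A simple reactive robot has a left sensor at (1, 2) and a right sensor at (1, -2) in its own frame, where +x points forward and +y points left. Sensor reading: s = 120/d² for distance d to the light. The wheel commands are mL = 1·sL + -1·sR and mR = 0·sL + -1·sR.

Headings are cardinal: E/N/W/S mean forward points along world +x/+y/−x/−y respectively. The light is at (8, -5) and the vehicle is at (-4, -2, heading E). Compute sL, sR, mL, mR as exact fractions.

60/73 60/61 -720/4453 -60/61

left sensor world pos  = (-3, 0); dL² = 146
right sensor world pos = (-3, -4); dR² = 122
sL = 120/146 = 60/73
sR = 120/122 = 60/61
mL = 1·sL + -1·sR = -720/4453
mR = 0·sL + -1·sR = -60/61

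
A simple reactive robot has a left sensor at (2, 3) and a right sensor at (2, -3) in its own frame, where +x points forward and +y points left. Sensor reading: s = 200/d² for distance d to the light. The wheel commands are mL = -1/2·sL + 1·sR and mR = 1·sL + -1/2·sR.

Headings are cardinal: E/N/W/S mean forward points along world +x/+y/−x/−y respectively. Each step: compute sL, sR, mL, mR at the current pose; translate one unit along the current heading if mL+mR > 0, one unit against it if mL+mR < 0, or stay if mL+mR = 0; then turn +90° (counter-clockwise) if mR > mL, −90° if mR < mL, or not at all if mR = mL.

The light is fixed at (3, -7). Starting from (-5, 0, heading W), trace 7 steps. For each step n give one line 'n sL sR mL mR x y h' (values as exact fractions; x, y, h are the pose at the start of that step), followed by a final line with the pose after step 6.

0 50/29 1 4/29 71/58 -5 0 W
1 200/61 200/169 -4700/10309 27700/10309 -6 0 S
2 20/13 100/29 1010/377 -70/377 -6 -1 E
3 200/41 200/137 -5500/5617 23300/5617 -5 -1 S
4 2 5 4 -1/2 -5 -2 E
5 8 200/109 -236/109 772/109 -4 -2 S
6 100/37 100/13 3050/481 -550/481 -4 -3 E
final -3 -3 S

n=0: pose=(-5,0,W); sL=50/29, sR=1; mL=4/29, mR=71/58; mL+mR=79/58 → advance +1; mR−mL=63/58 → turn +1·90°
n=1: pose=(-6,0,S); sL=200/61, sR=200/169; mL=-4700/10309, mR=27700/10309; mL+mR=23000/10309 → advance +1; mR−mL=32400/10309 → turn +1·90°
n=2: pose=(-6,-1,E); sL=20/13, sR=100/29; mL=1010/377, mR=-70/377; mL+mR=940/377 → advance +1; mR−mL=-1080/377 → turn -1·90°
n=3: pose=(-5,-1,S); sL=200/41, sR=200/137; mL=-5500/5617, mR=23300/5617; mL+mR=17800/5617 → advance +1; mR−mL=28800/5617 → turn +1·90°
n=4: pose=(-5,-2,E); sL=2, sR=5; mL=4, mR=-1/2; mL+mR=7/2 → advance +1; mR−mL=-9/2 → turn -1·90°
n=5: pose=(-4,-2,S); sL=8, sR=200/109; mL=-236/109, mR=772/109; mL+mR=536/109 → advance +1; mR−mL=1008/109 → turn +1·90°
n=6: pose=(-4,-3,E); sL=100/37, sR=100/13; mL=3050/481, mR=-550/481; mL+mR=2500/481 → advance +1; mR−mL=-3600/481 → turn -1·90°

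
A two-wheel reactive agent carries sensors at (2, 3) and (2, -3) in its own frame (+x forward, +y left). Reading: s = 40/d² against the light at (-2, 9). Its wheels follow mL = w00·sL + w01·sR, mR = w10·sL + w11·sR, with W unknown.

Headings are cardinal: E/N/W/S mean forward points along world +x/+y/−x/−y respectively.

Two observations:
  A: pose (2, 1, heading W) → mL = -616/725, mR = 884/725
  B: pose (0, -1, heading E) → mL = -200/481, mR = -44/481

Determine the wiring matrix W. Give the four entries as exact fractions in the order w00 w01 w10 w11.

obs A: pose=(2,1,W) → sL=8/25, sR=40/29, mL=-616/725, mR=884/725
obs B: pose=(0,-1,E) → sL=8/13, sR=8/37, mL=-200/481, mR=-44/481
sensor matrix S = [[8/25, 40/29], [8/13, 8/37]]; det S = -271872/348725
solve [mL_A; mL_B] = S·[w00; w01] and [mR_A; mR_B] = S·[w10; w11]:
  w00 = -1/2, w01 = -1/2, w10 = -1/2, w11 = 1

-1/2 -1/2 -1/2 1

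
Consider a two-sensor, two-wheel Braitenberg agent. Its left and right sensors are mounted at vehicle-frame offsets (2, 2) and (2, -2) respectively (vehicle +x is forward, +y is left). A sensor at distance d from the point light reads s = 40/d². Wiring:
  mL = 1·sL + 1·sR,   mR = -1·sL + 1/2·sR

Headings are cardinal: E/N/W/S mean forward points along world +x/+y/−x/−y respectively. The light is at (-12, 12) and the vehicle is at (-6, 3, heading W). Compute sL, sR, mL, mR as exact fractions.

left sensor world pos  = (-8, 1); dL² = 137
right sensor world pos = (-8, 5); dR² = 65
sL = 40/137 = 40/137
sR = 40/65 = 8/13
mL = 1·sL + 1·sR = 1616/1781
mR = -1·sL + 1/2·sR = 28/1781

40/137 8/13 1616/1781 28/1781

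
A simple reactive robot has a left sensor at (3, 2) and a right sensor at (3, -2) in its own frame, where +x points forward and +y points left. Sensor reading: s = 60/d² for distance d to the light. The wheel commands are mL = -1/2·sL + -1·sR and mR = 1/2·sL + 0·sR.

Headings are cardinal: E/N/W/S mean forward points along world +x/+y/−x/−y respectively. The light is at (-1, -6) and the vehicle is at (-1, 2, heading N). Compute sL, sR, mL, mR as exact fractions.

left sensor world pos  = (-3, 5); dL² = 125
right sensor world pos = (1, 5); dR² = 125
sL = 60/125 = 12/25
sR = 60/125 = 12/25
mL = -1/2·sL + -1·sR = -18/25
mR = 1/2·sL + 0·sR = 6/25

12/25 12/25 -18/25 6/25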